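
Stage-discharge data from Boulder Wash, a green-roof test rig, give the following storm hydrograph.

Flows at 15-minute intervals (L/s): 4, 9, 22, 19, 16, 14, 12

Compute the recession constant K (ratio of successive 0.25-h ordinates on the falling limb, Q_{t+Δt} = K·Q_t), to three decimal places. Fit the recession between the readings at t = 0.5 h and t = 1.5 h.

K ≈ 0.859

Using the recession-limb readings at t = 0.5 h and t = 1.5 h: Q falls from 22 to 12 L/s over 4 intervals.
K = (Q₂/Q₁)^(1/4) = (12/22)^(1/4) = 0.859.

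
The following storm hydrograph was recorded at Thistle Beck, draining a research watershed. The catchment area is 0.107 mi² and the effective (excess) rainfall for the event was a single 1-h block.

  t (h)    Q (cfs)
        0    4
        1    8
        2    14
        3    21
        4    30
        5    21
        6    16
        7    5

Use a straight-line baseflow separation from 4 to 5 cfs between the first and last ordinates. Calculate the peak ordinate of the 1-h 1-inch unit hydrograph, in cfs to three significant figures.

Direct runoff: 0.00, 3.86, 9.71, 16.57, 25.43, 16.29, 11.14, 0.00 cfs; ΣQ_DR = 83.00 cfs, peak = 25.43 cfs.
Runoff depth d = ΣQ_DR·Δt / A = 83.00 × 3600 / (0.107 mi²) = 1.202 in.
The 1-inch UH is the DRH scaled by (1 in)/d, so U_p = 25.43 × 1/1.202 = 21.2 cfs.

U_p ≈ 21.2 cfs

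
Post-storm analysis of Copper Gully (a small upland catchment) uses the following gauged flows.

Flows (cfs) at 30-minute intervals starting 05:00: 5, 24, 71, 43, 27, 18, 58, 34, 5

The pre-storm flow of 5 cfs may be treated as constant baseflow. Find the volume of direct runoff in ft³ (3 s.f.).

V ≈ 4.32 × 10^5 ft³

Direct-runoff ordinates (Q − Q_b): 0.0, 19.0, 66.0, 38.0, 22.0, 13.0, 53.0, 29.0, 0.0 cfs.
ΣQ_DR = 240.0 cfs.
With Δt = 0.5 h = 1800 s, V = ΣQ_DR · Δt = 240.0 × 1800 = 4.32 × 10^5 ft³.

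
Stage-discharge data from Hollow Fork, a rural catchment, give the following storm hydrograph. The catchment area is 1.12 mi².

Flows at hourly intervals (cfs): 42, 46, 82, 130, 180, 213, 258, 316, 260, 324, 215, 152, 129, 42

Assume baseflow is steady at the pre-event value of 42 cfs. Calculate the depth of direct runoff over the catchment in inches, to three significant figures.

d ≈ 2.49 in

Direct runoff: 0.0, 4.0, 40.0, 88.0, 138.0, 171.0, 216.0, 274.0, 218.0, 282.0, 173.0, 110.0, 87.0, 0.0 cfs; ΣQ_DR = 1801 cfs.
V = ΣQ_DR · Δt = 1801 × 3600 s = 6.484 × 10^6 ft³.
Over A = 1.12 mi², depth = V / A = 2.49 in.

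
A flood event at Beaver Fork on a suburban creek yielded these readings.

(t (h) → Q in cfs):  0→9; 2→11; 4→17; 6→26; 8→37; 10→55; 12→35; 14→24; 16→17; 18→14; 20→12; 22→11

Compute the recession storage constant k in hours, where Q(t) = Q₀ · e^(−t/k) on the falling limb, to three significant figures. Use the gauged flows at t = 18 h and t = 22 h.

k ≈ 16.6 h

On the falling limb, Q drops from 14 to 11 cfs between t = 18 h and t = 22 h (Δt = 4 h).
k = −Δt / ln(Q₂/Q₁) = −4 / ln(11/14) = 16.6 h.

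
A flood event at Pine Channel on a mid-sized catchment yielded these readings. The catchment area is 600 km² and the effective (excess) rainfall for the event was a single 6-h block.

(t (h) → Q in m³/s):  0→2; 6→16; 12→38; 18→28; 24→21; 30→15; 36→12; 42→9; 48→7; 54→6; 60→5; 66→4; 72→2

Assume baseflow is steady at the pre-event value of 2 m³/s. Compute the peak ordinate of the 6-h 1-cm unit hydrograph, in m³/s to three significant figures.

Direct runoff: 0.0, 14.0, 36.0, 26.0, 19.0, 13.0, 10.0, 7.0, 5.0, 4.0, 3.0, 2.0, 0.0 m³/s; ΣQ_DR = 139.0 m³/s, peak = 36.0 m³/s.
Runoff depth d = ΣQ_DR·Δt / A = 139.0 × 21600 / (600 km²) = 5.004 mm.
The 1-cm UH is the DRH scaled by (10 mm)/d, so U_p = 36.0 × 10/5.004 = 71.9 m³/s.

U_p ≈ 71.9 m³/s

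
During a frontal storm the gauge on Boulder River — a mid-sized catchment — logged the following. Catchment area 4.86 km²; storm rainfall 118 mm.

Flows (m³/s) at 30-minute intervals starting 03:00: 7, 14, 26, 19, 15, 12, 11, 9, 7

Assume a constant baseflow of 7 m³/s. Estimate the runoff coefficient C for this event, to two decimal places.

C ≈ 0.18

ΣQ_DR = 57.00 m³/s; V = ΣQ_DR·Δt = 1.026 × 10^5 m³.
Runoff depth d = V / A = 21.11 mm.
C = d / P = 21.11 / 118 = 0.18.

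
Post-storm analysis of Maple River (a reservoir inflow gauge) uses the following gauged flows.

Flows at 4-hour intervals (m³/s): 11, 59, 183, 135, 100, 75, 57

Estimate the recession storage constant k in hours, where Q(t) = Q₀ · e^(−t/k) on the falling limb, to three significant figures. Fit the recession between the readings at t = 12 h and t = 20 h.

k ≈ 13.6 h

On the falling limb, Q drops from 135 to 75 m³/s between t = 12 h and t = 20 h (Δt = 8 h).
k = −Δt / ln(Q₂/Q₁) = −8 / ln(75/135) = 13.6 h.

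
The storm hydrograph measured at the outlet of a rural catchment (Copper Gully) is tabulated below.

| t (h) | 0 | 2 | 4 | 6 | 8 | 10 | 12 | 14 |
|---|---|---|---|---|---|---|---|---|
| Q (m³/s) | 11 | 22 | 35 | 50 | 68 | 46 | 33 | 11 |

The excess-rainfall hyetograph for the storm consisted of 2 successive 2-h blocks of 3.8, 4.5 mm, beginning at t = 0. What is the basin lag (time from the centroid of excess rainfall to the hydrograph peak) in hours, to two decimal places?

Centroid of excess rainfall: t_c = Σ P_i·t̄_i / ΣP_i = 2.0843 h (block centres at 1, 3 h).
Hydrograph peak occurs at t = 8 h, so basin lag t_L = 8 − 2.0843 = 5.92 h.

t_L ≈ 5.92 h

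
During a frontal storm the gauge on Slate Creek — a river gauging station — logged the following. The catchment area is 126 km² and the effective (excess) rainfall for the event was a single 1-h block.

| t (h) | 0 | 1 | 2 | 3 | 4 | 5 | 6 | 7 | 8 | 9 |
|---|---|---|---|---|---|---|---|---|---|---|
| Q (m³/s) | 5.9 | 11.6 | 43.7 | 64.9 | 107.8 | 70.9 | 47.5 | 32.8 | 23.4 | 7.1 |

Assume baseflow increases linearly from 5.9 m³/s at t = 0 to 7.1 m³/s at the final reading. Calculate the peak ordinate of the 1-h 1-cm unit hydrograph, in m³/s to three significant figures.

Direct runoff: 0.00, 5.57, 37.53, 58.60, 101.37, 64.33, 40.80, 25.97, 16.43, 0.00 m³/s; ΣQ_DR = 350.6 m³/s, peak = 101.37 m³/s.
Runoff depth d = ΣQ_DR·Δt / A = 350.6 × 3600 / (126 km²) = 10.02 mm.
The 1-cm UH is the DRH scaled by (10 mm)/d, so U_p = 101.37 × 10/10.02 = 101 m³/s.

U_p ≈ 101 m³/s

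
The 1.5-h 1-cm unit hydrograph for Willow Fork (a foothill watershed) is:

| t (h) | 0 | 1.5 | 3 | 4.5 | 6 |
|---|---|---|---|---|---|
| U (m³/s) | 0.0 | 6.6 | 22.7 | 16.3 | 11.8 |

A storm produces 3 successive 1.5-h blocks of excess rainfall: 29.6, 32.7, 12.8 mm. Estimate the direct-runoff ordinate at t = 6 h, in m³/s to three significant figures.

By discrete convolution, Q_j = Σ (P_i / 10 mm) · U_{j−i}.
At t = 6 h (j=4): Q = (29.6/10)·11.8 + (32.7/10)·16.3 + (12.8/10)·22.7 = 117 m³/s.

Q ≈ 117 m³/s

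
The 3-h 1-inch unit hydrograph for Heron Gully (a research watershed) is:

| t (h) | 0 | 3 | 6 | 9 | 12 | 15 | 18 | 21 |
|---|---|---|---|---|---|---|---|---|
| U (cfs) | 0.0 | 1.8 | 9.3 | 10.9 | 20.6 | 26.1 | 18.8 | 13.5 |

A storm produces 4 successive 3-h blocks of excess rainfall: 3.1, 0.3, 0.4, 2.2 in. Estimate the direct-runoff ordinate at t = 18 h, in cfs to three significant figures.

By discrete convolution, Q_j = Σ (P_i / 1 in) · U_{j−i}.
At t = 18 h (j=6): Q = (3.1/1)·18.8 + (0.3/1)·26.1 + (0.4/1)·20.6 + (2.2/1)·10.9 = 98.3 cfs.

Q ≈ 98.3 cfs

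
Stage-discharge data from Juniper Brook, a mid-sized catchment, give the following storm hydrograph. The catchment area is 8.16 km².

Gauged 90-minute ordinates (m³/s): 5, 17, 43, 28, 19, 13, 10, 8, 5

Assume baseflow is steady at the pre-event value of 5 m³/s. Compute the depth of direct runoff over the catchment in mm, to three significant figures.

d ≈ 68.2 mm

Direct runoff: 0.0, 12.0, 38.0, 23.0, 14.0, 8.0, 5.0, 3.0, 0.0 m³/s; ΣQ_DR = 103.0 m³/s.
V = ΣQ_DR · Δt = 103.0 × 5400 s = 5.562 × 10^5 m³.
Over A = 8.16 km², depth = V / A = 68.2 mm.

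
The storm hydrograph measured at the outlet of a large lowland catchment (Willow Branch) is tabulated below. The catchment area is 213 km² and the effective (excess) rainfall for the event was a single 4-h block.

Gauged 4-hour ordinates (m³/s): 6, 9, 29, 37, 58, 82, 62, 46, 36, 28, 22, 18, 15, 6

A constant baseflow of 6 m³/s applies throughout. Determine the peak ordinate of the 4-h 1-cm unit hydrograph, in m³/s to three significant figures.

U_p ≈ 30.4 m³/s

Direct runoff: 0.0, 3.0, 23.0, 31.0, 52.0, 76.0, 56.0, 40.0, 30.0, 22.0, 16.0, 12.0, 9.0, 0.0 m³/s; ΣQ_DR = 370.0 m³/s, peak = 76.0 m³/s.
Runoff depth d = ΣQ_DR·Δt / A = 370.0 × 14400 / (213 km²) = 25.01 mm.
The 1-cm UH is the DRH scaled by (10 mm)/d, so U_p = 76.0 × 10/25.01 = 30.4 m³/s.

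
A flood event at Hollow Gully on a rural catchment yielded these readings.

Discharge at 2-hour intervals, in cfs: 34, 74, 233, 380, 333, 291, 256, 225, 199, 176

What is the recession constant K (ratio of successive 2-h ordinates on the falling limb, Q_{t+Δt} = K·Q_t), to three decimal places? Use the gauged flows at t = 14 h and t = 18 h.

K ≈ 0.884

Using the recession-limb readings at t = 14 h and t = 18 h: Q falls from 225 to 176 cfs over 2 intervals.
K = (Q₂/Q₁)^(1/2) = (176/225)^(1/2) = 0.884.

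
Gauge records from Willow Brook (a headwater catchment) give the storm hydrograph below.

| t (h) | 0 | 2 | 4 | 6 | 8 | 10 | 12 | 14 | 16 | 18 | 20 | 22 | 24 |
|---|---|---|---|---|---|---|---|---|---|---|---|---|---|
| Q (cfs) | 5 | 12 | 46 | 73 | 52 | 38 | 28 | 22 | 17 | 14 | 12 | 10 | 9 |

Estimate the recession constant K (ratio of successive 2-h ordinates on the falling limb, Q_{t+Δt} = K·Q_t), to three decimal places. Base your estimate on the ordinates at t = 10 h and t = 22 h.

Using the recession-limb readings at t = 10 h and t = 22 h: Q falls from 38 to 10 cfs over 6 intervals.
K = (Q₂/Q₁)^(1/6) = (10/38)^(1/6) = 0.801.

K ≈ 0.801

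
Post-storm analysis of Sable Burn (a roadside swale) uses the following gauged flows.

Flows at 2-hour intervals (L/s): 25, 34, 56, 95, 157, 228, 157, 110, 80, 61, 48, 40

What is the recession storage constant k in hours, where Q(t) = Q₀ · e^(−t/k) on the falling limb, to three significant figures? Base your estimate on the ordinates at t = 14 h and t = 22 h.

On the falling limb, Q drops from 110 to 40 L/s between t = 14 h and t = 22 h (Δt = 8 h).
k = −Δt / ln(Q₂/Q₁) = −8 / ln(40/110) = 7.91 h.

k ≈ 7.91 h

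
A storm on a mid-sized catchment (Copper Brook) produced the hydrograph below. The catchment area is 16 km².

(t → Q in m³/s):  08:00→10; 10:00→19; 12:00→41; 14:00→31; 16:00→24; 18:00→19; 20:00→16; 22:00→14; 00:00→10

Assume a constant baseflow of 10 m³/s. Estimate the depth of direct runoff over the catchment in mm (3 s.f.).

Direct runoff: 0.0, 9.0, 31.0, 21.0, 14.0, 9.0, 6.0, 4.0, 0.0 m³/s; ΣQ_DR = 94.00 m³/s.
V = ΣQ_DR · Δt = 94.00 × 7200 s = 6.768 × 10^5 m³.
Over A = 16 km², depth = V / A = 42.3 mm.

d ≈ 42.3 mm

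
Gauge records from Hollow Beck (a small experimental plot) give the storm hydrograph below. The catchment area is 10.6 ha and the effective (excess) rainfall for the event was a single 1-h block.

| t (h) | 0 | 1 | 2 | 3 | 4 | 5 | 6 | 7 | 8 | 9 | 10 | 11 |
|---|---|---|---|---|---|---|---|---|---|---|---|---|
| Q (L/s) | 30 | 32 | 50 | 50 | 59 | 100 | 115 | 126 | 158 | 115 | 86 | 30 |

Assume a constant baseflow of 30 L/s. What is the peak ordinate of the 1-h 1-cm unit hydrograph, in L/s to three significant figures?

Direct runoff: 0.0, 2.0, 20.0, 20.0, 29.0, 70.0, 85.0, 96.0, 128.0, 85.0, 56.0, 0.0 L/s; ΣQ_DR = 591.0 L/s, peak = 128.0 L/s.
Runoff depth d = ΣQ_DR·Δt / A = 591.0 × 3600 / (10.6 ha) = 20.07 mm.
The 1-cm UH is the DRH scaled by (10 mm)/d, so U_p = 128.0 × 10/20.07 = 63.8 L/s.

U_p ≈ 63.8 L/s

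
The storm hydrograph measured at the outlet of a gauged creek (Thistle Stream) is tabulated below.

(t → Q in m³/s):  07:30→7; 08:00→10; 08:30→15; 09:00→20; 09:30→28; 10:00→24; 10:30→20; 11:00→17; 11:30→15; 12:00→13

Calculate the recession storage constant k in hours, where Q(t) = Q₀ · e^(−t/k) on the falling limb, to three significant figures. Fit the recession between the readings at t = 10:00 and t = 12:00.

On the falling limb, Q drops from 24 to 13 m³/s between t = 10:00 and t = 12:00 (Δt = 2 h).
k = −Δt / ln(Q₂/Q₁) = −2 / ln(13/24) = 3.26 h.

k ≈ 3.26 h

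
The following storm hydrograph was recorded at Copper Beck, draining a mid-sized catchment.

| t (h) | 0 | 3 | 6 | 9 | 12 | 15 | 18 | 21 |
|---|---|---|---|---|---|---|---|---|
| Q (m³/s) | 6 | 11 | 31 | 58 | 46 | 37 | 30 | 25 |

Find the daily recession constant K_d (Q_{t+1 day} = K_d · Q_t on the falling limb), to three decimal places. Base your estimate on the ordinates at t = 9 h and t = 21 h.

Between t = 9 h and t = 21 h the flow falls from 58 to 25 m³/s over 4×3 h = 12 h.
Per-interval ratio K = (25/58)^(1/4) = 0.8103; K_d = K^(24/3) = 0.186.

K_d ≈ 0.186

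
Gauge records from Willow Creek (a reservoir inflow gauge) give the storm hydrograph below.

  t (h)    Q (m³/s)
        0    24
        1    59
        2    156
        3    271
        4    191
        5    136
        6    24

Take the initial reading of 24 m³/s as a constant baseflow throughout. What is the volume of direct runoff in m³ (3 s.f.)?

V ≈ 2.49 × 10^6 m³

Direct-runoff ordinates (Q − Q_b): 0.0, 35.0, 132.0, 247.0, 167.0, 112.0, 0.0 m³/s.
ΣQ_DR = 693.0 m³/s.
With Δt = 1 h = 3600 s, V = ΣQ_DR · Δt = 693.0 × 3600 = 2.49 × 10^6 m³.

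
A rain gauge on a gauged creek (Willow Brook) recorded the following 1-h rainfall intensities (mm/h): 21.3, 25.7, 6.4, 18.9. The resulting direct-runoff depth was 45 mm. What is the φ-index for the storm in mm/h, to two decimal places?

Only the 3 blocks with intensity above φ contribute runoff: 21.3, 25.7, 18.9 mm/h.
Σ(I−φ)·Δt = d  ⇒  (21.3+25.7+18.9 − 3φ)·1 = 45
φ = (65.90 − 45/1) / 3 = 6.97 mm/h.

φ ≈ 6.97 mm/h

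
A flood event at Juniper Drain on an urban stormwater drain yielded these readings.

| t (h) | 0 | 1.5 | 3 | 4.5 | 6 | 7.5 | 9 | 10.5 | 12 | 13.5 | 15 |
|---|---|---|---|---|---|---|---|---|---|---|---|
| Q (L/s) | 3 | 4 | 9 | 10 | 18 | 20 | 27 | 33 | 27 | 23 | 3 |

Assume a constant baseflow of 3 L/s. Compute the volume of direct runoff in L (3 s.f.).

Direct-runoff ordinates (Q − Q_b): 0.0, 1.0, 6.0, 7.0, 15.0, 17.0, 24.0, 30.0, 24.0, 20.0, 0.0 L/s.
ΣQ_DR = 144.0 L/s.
With Δt = 1.5 h = 5400 s, V = ΣQ_DR · Δt = 144.0 × 5400 = 7.78 × 10^5 L.

V ≈ 7.78 × 10^5 L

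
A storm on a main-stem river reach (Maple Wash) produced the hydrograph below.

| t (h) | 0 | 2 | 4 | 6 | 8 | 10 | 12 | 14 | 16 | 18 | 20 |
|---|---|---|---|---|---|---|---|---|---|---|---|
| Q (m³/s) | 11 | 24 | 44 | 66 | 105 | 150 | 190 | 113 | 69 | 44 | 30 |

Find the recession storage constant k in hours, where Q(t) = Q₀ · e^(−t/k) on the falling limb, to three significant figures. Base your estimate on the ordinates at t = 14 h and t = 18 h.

k ≈ 4.24 h

On the falling limb, Q drops from 113 to 44 m³/s between t = 14 h and t = 18 h (Δt = 4 h).
k = −Δt / ln(Q₂/Q₁) = −4 / ln(44/113) = 4.24 h.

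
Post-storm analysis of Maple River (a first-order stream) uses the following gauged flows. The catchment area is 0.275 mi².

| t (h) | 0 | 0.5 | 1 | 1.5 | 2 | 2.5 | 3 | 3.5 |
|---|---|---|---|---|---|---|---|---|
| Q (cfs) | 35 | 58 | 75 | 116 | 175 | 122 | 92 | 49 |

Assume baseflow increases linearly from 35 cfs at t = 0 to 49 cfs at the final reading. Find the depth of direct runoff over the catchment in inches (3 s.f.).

Direct runoff: 0.00, 21.00, 36.00, 75.00, 132.00, 77.00, 45.00, 0.00 cfs; ΣQ_DR = 386.0 cfs.
V = ΣQ_DR · Δt = 386.0 × 1800 s = 6.948 × 10^5 ft³.
Over A = 0.275 mi², depth = V / A = 1.09 in.

d ≈ 1.09 in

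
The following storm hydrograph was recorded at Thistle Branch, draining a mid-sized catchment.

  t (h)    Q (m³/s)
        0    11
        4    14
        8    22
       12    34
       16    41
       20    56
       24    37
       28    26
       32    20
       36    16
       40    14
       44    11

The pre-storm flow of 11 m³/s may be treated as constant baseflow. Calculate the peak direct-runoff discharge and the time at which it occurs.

Q_p = 45.0 m³/s at t = 20 h

Subtracting baseflow gives direct-runoff ordinates: 0.0, 3.0, 11.0, 23.0, 30.0, 45.0, 26.0, 15.0, 9.0, 5.0, 3.0, 0.0 m³/s.
The maximum is 45.0 m³/s, occurring at the reading for t = 20 h.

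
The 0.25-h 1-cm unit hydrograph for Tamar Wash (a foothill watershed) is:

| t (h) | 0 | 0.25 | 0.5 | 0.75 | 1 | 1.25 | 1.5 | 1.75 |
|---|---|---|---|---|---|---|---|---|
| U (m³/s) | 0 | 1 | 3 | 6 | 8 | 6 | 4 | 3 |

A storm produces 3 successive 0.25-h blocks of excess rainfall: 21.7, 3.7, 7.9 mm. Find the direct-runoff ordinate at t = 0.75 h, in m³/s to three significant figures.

By discrete convolution, Q_j = Σ (P_i / 10 mm) · U_{j−i}.
At t = 0.75 h (j=3): Q = (21.7/10)·6 + (3.7/10)·3 + (7.9/10)·1 = 14.9 m³/s.

Q ≈ 14.9 m³/s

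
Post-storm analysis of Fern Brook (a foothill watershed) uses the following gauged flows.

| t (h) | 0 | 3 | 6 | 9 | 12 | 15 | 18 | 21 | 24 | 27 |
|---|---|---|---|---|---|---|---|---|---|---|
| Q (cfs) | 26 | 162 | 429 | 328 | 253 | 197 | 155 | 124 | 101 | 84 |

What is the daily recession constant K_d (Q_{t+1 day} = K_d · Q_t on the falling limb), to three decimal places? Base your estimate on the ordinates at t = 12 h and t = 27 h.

Between t = 12 h and t = 27 h the flow falls from 253 to 84 cfs over 5×3 h = 15 h.
Per-interval ratio K = (84/253)^(1/5) = 0.8021; K_d = K^(24/3) = 0.171.

K_d ≈ 0.171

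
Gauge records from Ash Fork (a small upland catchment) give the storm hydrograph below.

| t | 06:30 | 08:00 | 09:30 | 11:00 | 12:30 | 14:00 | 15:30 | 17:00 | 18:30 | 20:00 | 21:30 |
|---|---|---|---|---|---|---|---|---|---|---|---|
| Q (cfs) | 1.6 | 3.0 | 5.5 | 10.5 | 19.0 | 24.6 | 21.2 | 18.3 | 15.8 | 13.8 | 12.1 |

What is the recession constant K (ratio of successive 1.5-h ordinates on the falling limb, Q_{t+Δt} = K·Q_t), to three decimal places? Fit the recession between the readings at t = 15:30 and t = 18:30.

K ≈ 0.863

Using the recession-limb readings at t = 15:30 and t = 18:30: Q falls from 21.2 to 15.8 cfs over 2 intervals.
K = (Q₂/Q₁)^(1/2) = (15.8/21.2)^(1/2) = 0.863.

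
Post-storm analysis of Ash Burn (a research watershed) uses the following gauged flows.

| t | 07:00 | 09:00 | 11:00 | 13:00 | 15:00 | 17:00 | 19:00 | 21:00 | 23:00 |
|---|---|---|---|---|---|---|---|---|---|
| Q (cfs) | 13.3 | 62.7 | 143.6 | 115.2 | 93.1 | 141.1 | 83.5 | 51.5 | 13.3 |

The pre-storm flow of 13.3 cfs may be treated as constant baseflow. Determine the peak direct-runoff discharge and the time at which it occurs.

Q_p = 130.3 cfs at t = 11:00

Subtracting baseflow gives direct-runoff ordinates: 0.0, 49.4, 130.3, 101.9, 79.8, 127.8, 70.2, 38.2, 0.0 cfs.
The maximum is 130.3 cfs, occurring at the reading for t = 11:00.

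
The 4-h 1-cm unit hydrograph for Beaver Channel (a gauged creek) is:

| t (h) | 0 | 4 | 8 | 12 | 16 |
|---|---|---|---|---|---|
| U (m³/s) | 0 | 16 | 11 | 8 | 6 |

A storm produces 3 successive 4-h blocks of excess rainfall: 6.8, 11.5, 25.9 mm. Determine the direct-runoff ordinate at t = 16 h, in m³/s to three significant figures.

Q ≈ 41.8 m³/s

By discrete convolution, Q_j = Σ (P_i / 10 mm) · U_{j−i}.
At t = 16 h (j=4): Q = (6.8/10)·6 + (11.5/10)·8 + (25.9/10)·11 = 41.8 m³/s.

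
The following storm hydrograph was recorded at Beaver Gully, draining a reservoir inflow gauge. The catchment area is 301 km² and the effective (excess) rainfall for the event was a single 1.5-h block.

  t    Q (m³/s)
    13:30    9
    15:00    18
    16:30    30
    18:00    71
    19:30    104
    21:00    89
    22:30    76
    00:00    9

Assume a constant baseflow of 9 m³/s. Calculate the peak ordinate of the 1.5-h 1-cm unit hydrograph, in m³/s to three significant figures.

U_p ≈ 159 m³/s

Direct runoff: 0.0, 9.0, 21.0, 62.0, 95.0, 80.0, 67.0, 0.0 m³/s; ΣQ_DR = 334.0 m³/s, peak = 95.0 m³/s.
Runoff depth d = ΣQ_DR·Δt / A = 334.0 × 5400 / (301 km²) = 5.992 mm.
The 1-cm UH is the DRH scaled by (10 mm)/d, so U_p = 95.0 × 10/5.992 = 159 m³/s.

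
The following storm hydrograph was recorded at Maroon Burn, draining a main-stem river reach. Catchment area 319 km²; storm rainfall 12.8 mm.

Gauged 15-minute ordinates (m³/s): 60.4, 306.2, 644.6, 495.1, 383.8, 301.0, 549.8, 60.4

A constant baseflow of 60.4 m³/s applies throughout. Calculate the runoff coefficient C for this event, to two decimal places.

C ≈ 0.51

ΣQ_DR = 2318 m³/s; V = ΣQ_DR·Δt = 2.086 × 10^6 m³.
Runoff depth d = V / A = 6.540 mm.
C = d / P = 6.540 / 12.8 = 0.51.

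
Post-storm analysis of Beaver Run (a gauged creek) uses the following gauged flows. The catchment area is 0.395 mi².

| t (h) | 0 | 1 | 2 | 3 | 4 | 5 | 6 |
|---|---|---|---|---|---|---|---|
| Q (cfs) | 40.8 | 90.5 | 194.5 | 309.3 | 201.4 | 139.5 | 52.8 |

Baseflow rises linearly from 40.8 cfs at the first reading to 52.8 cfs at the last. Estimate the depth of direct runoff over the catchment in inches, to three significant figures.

Direct runoff: 0.00, 47.70, 149.70, 262.50, 152.60, 88.70, 0.00 cfs; ΣQ_DR = 701.2 cfs.
V = ΣQ_DR · Δt = 701.2 × 3600 s = 2.524 × 10^6 ft³.
Over A = 0.395 mi², depth = V / A = 2.75 in.

d ≈ 2.75 in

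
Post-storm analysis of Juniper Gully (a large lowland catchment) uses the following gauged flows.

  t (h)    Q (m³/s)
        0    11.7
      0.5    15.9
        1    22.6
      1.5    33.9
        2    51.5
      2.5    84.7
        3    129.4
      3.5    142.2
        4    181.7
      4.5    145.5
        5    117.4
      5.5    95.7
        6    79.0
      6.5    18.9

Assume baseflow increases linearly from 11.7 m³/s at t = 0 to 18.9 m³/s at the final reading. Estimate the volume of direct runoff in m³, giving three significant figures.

V ≈ 1.65 × 10^6 m³

Direct-runoff ordinates (Q − Q_b): 0.00, 3.65, 9.79, 20.54, 37.58, 70.23, 114.38, 126.62, 165.57, 128.82, 100.16, 77.91, 60.65, 0.00 m³/s.
ΣQ_DR = 915.9 m³/s.
With Δt = 0.5 h = 1800 s, V = ΣQ_DR · Δt = 915.9 × 1800 = 1.65 × 10^6 m³.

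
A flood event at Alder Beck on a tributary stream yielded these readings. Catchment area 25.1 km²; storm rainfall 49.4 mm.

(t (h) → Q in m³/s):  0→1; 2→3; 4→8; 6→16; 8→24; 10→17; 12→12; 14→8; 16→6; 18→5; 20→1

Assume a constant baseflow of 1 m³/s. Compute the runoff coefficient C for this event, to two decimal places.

C ≈ 0.52

ΣQ_DR = 90.00 m³/s; V = ΣQ_DR·Δt = 6.480 × 10^5 m³.
Runoff depth d = V / A = 25.82 mm.
C = d / P = 25.82 / 49.4 = 0.52.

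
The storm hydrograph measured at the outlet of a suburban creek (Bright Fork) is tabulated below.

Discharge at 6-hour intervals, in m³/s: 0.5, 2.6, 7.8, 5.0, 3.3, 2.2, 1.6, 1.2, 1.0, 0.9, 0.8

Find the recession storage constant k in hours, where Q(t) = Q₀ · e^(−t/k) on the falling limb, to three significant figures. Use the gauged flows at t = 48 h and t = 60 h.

k ≈ 53.8 h

On the falling limb, Q drops from 1.0 to 0.8 m³/s between t = 48 h and t = 60 h (Δt = 12 h).
k = −Δt / ln(Q₂/Q₁) = −12 / ln(0.8/1.0) = 53.8 h.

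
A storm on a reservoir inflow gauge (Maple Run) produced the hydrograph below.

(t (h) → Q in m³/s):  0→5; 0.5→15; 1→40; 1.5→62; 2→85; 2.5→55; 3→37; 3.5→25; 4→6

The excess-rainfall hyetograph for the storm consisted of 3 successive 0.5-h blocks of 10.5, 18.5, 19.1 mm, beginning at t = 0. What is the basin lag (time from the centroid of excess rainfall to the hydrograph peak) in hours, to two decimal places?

Centroid of excess rainfall: t_c = Σ P_i·t̄_i / ΣP_i = 0.8394 h (block centres at 0.25, 0.75, 1.25 h).
Hydrograph peak occurs at t = 2 h, so basin lag t_L = 2 − 0.8394 = 1.16 h.

t_L ≈ 1.16 h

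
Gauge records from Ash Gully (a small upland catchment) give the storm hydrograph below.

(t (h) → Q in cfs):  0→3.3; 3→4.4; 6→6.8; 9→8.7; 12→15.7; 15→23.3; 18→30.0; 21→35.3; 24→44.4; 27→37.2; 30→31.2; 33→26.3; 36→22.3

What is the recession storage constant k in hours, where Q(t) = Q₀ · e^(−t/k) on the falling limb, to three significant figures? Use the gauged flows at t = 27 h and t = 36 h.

On the falling limb, Q drops from 37.2 to 22.3 cfs between t = 27 h and t = 36 h (Δt = 9 h).
k = −Δt / ln(Q₂/Q₁) = −9 / ln(22.3/37.2) = 17.6 h.

k ≈ 17.6 h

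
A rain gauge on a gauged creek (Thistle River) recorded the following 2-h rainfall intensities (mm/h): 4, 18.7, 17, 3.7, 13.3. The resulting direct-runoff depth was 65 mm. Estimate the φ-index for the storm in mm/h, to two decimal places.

Only the 3 blocks with intensity above φ contribute runoff: 18.7, 17, 13.3 mm/h.
Σ(I−φ)·Δt = d  ⇒  (18.7+17+13.3 − 3φ)·2 = 65
φ = (49.00 − 65/2) / 3 = 5.50 mm/h.

φ ≈ 5.50 mm/h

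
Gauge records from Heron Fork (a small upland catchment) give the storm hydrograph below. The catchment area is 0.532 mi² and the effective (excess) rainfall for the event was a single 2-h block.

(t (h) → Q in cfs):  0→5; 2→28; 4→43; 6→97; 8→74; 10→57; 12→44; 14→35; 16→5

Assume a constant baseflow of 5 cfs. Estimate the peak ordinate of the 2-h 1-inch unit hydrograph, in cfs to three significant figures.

Direct runoff: 0.0, 23.0, 38.0, 92.0, 69.0, 52.0, 39.0, 30.0, 0.0 cfs; ΣQ_DR = 343.0 cfs, peak = 92.0 cfs.
Runoff depth d = ΣQ_DR·Δt / A = 343.0 × 7200 / (0.532 mi²) = 1.998 in.
The 1-inch UH is the DRH scaled by (1 in)/d, so U_p = 92.0 × 1/1.998 = 46.0 cfs.

U_p ≈ 46.0 cfs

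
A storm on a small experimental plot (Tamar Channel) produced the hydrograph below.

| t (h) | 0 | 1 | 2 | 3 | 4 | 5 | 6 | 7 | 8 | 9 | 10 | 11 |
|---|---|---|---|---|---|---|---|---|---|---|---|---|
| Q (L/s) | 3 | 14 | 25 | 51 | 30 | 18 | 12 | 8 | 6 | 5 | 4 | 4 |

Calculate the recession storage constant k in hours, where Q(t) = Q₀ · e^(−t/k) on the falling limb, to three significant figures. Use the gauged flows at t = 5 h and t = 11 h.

k ≈ 3.99 h

On the falling limb, Q drops from 18 to 4 L/s between t = 5 h and t = 11 h (Δt = 6 h).
k = −Δt / ln(Q₂/Q₁) = −6 / ln(4/18) = 3.99 h.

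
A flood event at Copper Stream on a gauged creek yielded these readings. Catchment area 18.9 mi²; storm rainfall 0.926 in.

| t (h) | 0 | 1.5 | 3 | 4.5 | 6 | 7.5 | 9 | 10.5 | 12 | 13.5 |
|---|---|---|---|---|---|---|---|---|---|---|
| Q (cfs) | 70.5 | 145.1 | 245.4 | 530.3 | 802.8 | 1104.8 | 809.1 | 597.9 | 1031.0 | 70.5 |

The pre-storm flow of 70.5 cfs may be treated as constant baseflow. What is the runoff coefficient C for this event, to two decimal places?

ΣQ_DR = 4702 cfs; V = ΣQ_DR·Δt = 2.539 × 10^7 ft³.
Runoff depth d = V / A = 0.5783 in.
C = d / P = 0.5783 / 0.926 = 0.62.

C ≈ 0.62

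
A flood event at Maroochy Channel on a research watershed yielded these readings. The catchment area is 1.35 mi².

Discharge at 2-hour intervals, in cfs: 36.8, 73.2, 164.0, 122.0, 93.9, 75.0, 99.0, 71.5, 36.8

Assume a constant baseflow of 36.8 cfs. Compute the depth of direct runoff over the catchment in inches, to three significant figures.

d ≈ 1.01 in

Direct runoff: 0.0, 36.4, 127.2, 85.2, 57.1, 38.2, 62.2, 34.7, 0.0 cfs; ΣQ_DR = 441.0 cfs.
V = ΣQ_DR · Δt = 441.0 × 7200 s = 3.175 × 10^6 ft³.
Over A = 1.35 mi², depth = V / A = 1.01 in.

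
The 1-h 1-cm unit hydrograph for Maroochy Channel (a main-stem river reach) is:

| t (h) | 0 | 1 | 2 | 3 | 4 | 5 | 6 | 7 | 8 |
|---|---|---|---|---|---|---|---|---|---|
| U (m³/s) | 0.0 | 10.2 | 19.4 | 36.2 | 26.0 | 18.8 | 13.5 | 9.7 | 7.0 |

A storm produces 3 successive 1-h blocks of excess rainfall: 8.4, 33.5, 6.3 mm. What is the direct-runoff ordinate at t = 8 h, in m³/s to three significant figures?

Q ≈ 46.9 m³/s

By discrete convolution, Q_j = Σ (P_i / 10 mm) · U_{j−i}.
At t = 8 h (j=8): Q = (8.4/10)·7.0 + (33.5/10)·9.7 + (6.3/10)·13.5 = 46.9 m³/s.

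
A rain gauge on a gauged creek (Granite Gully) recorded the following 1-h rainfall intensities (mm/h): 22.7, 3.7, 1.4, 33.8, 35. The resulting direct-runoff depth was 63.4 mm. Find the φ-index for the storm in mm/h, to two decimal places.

φ ≈ 9.37 mm/h

Only the 3 blocks with intensity above φ contribute runoff: 22.7, 33.8, 35 mm/h.
Σ(I−φ)·Δt = d  ⇒  (22.7+33.8+35 − 3φ)·1 = 63.4
φ = (91.50 − 63.4/1) / 3 = 9.37 mm/h.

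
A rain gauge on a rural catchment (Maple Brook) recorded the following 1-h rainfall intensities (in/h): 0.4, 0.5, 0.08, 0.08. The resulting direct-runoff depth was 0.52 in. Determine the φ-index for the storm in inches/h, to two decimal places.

φ ≈ 0.19 in/h

Only the 2 blocks with intensity above φ contribute runoff: 0.4, 0.5 in/h.
Σ(I−φ)·Δt = d  ⇒  (0.4+0.5 − 2φ)·1 = 0.52
φ = (0.9000 − 0.52/1) / 2 = 0.19 in/h.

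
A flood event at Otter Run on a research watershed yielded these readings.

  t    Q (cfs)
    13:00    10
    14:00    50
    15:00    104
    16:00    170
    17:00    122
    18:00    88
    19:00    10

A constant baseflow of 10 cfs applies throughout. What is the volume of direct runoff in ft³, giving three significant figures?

Direct-runoff ordinates (Q − Q_b): 0.0, 40.0, 94.0, 160.0, 112.0, 78.0, 0.0 cfs.
ΣQ_DR = 484.0 cfs.
With Δt = 1 h = 3600 s, V = ΣQ_DR · Δt = 484.0 × 3600 = 1.74 × 10^6 ft³.

V ≈ 1.74 × 10^6 ft³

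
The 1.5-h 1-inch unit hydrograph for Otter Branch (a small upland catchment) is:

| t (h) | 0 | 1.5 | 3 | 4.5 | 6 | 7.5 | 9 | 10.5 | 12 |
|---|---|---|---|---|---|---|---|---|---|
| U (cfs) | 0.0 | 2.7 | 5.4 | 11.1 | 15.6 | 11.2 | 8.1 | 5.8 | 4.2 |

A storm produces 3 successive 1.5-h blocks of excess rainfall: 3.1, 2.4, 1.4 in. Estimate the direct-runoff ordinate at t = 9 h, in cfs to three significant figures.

Q ≈ 73.8 cfs

By discrete convolution, Q_j = Σ (P_i / 1 in) · U_{j−i}.
At t = 9 h (j=6): Q = (3.1/1)·8.1 + (2.4/1)·11.2 + (1.4/1)·15.6 = 73.8 cfs.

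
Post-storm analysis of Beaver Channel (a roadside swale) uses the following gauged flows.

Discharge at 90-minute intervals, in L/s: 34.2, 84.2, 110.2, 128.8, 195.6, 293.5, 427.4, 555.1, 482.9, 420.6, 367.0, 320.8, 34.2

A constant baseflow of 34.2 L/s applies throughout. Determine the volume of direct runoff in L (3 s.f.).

Direct-runoff ordinates (Q − Q_b): 0.0, 50.0, 76.0, 94.6, 161.4, 259.3, 393.2, 520.9, 448.7, 386.4, 332.8, 286.6, 0.0 L/s.
ΣQ_DR = 3010 L/s.
With Δt = 1.5 h = 5400 s, V = ΣQ_DR · Δt = 3010 × 5400 = 1.63 × 10^7 L.

V ≈ 1.63 × 10^7 L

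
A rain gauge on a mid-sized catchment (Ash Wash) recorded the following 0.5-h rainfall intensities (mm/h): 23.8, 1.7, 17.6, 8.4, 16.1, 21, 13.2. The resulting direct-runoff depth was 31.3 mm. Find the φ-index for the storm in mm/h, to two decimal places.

Only the 6 blocks with intensity above φ contribute runoff: 23.8, 17.6, 8.4, 16.1, 21, 13.2 mm/h.
Σ(I−φ)·Δt = d  ⇒  (23.8+17.6+8.4+16.1+21+13.2 − 6φ)·0.5 = 31.3
φ = (100.1 − 31.3/0.5) / 6 = 6.25 mm/h.

φ ≈ 6.25 mm/h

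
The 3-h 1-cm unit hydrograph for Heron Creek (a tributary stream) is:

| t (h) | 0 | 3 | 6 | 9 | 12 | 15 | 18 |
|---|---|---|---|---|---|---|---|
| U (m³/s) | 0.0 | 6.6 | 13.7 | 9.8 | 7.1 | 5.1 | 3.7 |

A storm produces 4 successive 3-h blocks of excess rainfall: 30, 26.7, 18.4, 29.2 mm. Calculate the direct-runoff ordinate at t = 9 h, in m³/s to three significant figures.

Q ≈ 78.1 m³/s

By discrete convolution, Q_j = Σ (P_i / 10 mm) · U_{j−i}.
At t = 9 h (j=3): Q = (30/10)·9.8 + (26.7/10)·13.7 + (18.4/10)·6.6 + (29.2/10)·0.0 = 78.1 m³/s.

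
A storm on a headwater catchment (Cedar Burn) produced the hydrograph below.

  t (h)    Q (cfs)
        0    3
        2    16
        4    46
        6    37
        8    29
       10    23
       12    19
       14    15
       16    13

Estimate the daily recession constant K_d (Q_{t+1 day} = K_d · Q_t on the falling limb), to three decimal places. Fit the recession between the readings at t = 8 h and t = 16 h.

Between t = 8 h and t = 16 h the flow falls from 29 to 13 cfs over 4×2 h = 8 h.
Per-interval ratio K = (13/29)^(1/4) = 0.8183; K_d = K^(24/2) = 0.090.

K_d ≈ 0.090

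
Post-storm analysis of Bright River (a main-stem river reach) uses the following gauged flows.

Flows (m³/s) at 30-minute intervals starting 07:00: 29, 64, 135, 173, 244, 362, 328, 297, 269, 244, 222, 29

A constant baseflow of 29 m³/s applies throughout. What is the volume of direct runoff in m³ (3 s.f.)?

V ≈ 3.69 × 10^6 m³

Direct-runoff ordinates (Q − Q_b): 0.0, 35.0, 106.0, 144.0, 215.0, 333.0, 299.0, 268.0, 240.0, 215.0, 193.0, 0.0 m³/s.
ΣQ_DR = 2048 m³/s.
With Δt = 0.5 h = 1800 s, V = ΣQ_DR · Δt = 2048 × 1800 = 3.69 × 10^6 m³.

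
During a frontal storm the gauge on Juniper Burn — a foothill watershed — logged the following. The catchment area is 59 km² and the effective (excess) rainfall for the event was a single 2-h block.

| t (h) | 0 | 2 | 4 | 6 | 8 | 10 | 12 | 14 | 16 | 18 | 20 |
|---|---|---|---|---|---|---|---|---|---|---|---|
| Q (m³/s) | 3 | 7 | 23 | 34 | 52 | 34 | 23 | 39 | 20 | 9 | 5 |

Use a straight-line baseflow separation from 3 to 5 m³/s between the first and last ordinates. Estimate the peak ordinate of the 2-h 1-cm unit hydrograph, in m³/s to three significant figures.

U_p ≈ 19.3 m³/s

Direct runoff: 0.00, 3.80, 19.60, 30.40, 48.20, 30.00, 18.80, 34.60, 15.40, 4.20, 0.00 m³/s; ΣQ_DR = 205.0 m³/s, peak = 48.20 m³/s.
Runoff depth d = ΣQ_DR·Δt / A = 205.0 × 7200 / (59 km²) = 25.02 mm.
The 1-cm UH is the DRH scaled by (10 mm)/d, so U_p = 48.20 × 10/25.02 = 19.3 m³/s.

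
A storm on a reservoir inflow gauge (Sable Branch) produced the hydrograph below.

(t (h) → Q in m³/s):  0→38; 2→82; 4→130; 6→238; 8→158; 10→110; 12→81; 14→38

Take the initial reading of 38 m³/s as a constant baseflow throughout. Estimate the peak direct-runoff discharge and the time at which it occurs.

Subtracting baseflow gives direct-runoff ordinates: 0.0, 44.0, 92.0, 200.0, 120.0, 72.0, 43.0, 0.0 m³/s.
The maximum is 200.0 m³/s, occurring at the reading for t = 6 h.

Q_p = 200.0 m³/s at t = 6 h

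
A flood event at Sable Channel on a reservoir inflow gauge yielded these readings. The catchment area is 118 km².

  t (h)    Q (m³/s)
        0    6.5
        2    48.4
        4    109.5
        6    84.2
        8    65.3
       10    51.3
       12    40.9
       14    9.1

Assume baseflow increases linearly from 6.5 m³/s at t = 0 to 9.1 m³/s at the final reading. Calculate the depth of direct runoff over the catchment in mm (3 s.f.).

Direct runoff: 0.00, 41.53, 102.26, 76.59, 57.31, 42.94, 32.17, 0.00 m³/s; ΣQ_DR = 352.8 m³/s.
V = ΣQ_DR · Δt = 352.8 × 7200 s = 2.540 × 10^6 m³.
Over A = 118 km², depth = V / A = 21.5 mm.

d ≈ 21.5 mm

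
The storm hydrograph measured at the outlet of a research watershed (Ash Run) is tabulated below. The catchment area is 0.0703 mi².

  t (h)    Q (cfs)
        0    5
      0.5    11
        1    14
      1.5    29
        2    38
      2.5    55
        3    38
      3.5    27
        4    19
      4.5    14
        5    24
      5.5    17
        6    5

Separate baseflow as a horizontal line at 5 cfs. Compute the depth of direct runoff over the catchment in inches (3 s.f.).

Direct runoff: 0.0, 6.0, 9.0, 24.0, 33.0, 50.0, 33.0, 22.0, 14.0, 9.0, 19.0, 12.0, 0.0 cfs; ΣQ_DR = 231.0 cfs.
V = ΣQ_DR · Δt = 231.0 × 1800 s = 4.158 × 10^5 ft³.
Over A = 0.0703 mi², depth = V / A = 2.55 in.

d ≈ 2.55 in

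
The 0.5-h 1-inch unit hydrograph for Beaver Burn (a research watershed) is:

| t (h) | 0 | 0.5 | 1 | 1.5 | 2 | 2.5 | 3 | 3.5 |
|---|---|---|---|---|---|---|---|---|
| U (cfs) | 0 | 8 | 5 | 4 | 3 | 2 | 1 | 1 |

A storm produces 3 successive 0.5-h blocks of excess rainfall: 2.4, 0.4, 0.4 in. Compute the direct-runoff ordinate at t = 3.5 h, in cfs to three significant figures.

Q ≈ 3.60 cfs

By discrete convolution, Q_j = Σ (P_i / 1 in) · U_{j−i}.
At t = 3.5 h (j=7): Q = (2.4/1)·1 + (0.4/1)·1 + (0.4/1)·2 = 3.60 cfs.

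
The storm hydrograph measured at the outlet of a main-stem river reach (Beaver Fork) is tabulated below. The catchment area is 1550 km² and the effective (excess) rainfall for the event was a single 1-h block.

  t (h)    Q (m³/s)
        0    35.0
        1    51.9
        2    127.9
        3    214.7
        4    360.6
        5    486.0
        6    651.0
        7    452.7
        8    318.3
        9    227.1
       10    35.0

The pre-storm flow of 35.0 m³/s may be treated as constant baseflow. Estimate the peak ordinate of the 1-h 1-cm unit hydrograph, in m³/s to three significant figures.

Direct runoff: 0.0, 16.9, 92.9, 179.7, 325.6, 451.0, 616.0, 417.7, 283.3, 192.1, 0.0 m³/s; ΣQ_DR = 2575 m³/s, peak = 616.0 m³/s.
Runoff depth d = ΣQ_DR·Δt / A = 2575 × 3600 / (1550 km²) = 5.981 mm.
The 1-cm UH is the DRH scaled by (10 mm)/d, so U_p = 616.0 × 10/5.981 = 1030 m³/s.

U_p ≈ 1030 m³/s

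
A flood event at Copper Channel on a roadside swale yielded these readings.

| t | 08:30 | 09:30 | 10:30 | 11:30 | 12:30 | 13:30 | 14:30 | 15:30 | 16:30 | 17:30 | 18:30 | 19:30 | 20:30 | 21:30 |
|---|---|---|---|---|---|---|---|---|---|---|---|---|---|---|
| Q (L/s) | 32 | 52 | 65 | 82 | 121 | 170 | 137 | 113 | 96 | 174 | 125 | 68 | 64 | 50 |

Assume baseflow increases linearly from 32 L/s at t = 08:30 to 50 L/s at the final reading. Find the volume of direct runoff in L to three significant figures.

Direct-runoff ordinates (Q − Q_b): 0.00, 18.62, 30.23, 45.85, 83.46, 131.08, 96.69, 71.31, 52.92, 129.54, 79.15, 20.77, 15.38, 0.00 L/s.
ΣQ_DR = 775.0 L/s.
With Δt = 1 h = 3600 s, V = ΣQ_DR · Δt = 775.0 × 3600 = 2.79 × 10^6 L.

V ≈ 2.79 × 10^6 L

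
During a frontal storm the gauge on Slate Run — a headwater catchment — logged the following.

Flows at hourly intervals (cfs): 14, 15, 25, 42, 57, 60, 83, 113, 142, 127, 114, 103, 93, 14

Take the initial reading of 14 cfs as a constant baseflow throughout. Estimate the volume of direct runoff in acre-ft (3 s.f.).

V ≈ 66.6 acre-ft

Direct-runoff ordinates (Q − Q_b): 0.0, 1.0, 11.0, 28.0, 43.0, 46.0, 69.0, 99.0, 128.0, 113.0, 100.0, 89.0, 79.0, 0.0 cfs.
ΣQ_DR = 806.0 cfs.
With Δt = 1 h = 3600 s, V = ΣQ_DR · Δt = 806.0 × 3600 = 2.90 × 10^6 ft³ = 66.6 acre-ft.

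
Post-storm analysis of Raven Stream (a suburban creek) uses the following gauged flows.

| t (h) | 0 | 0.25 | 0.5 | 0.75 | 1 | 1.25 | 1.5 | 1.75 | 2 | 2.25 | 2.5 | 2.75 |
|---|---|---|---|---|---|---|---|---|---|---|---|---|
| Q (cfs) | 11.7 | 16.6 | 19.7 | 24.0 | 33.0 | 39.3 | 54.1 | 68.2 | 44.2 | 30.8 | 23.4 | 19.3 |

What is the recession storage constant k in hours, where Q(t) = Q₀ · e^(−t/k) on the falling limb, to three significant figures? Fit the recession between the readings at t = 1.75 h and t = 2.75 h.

k ≈ 0.792 h

On the falling limb, Q drops from 68.2 to 19.3 cfs between t = 1.75 h and t = 2.75 h (Δt = 1 h).
k = −Δt / ln(Q₂/Q₁) = −1 / ln(19.3/68.2) = 0.792 h.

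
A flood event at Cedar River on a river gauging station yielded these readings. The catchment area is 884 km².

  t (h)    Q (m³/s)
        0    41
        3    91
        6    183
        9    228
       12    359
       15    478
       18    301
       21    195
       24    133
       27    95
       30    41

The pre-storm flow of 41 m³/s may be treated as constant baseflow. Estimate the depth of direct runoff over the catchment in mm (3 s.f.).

d ≈ 20.7 mm

Direct runoff: 0.0, 50.0, 142.0, 187.0, 318.0, 437.0, 260.0, 154.0, 92.0, 54.0, 0.0 m³/s; ΣQ_DR = 1694 m³/s.
V = ΣQ_DR · Δt = 1694 × 10800 s = 1.830 × 10^7 m³.
Over A = 884 km², depth = V / A = 20.7 mm.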